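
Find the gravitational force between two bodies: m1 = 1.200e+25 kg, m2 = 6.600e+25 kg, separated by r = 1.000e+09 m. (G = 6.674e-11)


F = G*m1*m2/r^2 = 6.674e-11 * 1.200e+25 * 6.600e+25 / (1.000e+09)^2 = 6.674e-11 * 7.920e+50 / 1.000e+18 = 5.286e+22

5.286e+22 N


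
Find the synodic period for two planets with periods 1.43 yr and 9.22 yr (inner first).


1/P_syn = |1/P1 - 1/P2| = |1/1.43 - 1/9.22| => P_syn = 1.6925

1.6925 years


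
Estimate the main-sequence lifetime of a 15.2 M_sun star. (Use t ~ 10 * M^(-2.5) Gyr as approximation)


t = 10 * M^(-2.5) = 10 * 15.2^(-2.5) = 0.0111

0.0111 Gyr


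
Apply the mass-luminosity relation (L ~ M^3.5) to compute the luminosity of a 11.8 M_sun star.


L/L_sun = (M/M_sun)^3.5 = 11.8^3.5 = 5644.0003

5644.0003 L_sun


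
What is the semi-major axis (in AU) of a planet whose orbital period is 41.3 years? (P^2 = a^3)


a = P^(2/3) = 41.3^(2/3) = 11.9481

11.9481 AU


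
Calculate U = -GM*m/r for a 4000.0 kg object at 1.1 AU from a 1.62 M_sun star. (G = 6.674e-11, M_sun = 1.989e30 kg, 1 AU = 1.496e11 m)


M = 1.62 * 1.989e30 kg = 3.22218e+30 kg; r = 1.1 AU * 1.496e11 m/AU = 1.6456e+11 m. U = -GM*m/r = -(6.674e-11 * 3.22218e+30 * 4000.0) / 1.6456e+11 = -5.227e+12

-5.227e+12 J


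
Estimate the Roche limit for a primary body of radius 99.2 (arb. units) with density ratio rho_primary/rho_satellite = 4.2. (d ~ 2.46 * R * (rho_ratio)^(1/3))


d_Roche = 2.46 * 99.2 * 4.2^(1/3) = 393.7282

393.7282


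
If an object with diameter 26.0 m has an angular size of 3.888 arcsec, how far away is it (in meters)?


D = size / theta_rad, theta_rad = 3.888 * pi/(180*3600) = 1.885e-05, D = 1.379e+06

1.379e+06 m


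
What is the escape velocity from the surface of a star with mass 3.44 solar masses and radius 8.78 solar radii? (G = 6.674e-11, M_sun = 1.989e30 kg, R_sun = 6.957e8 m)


M = 3.44 * 1.989e30 kg = 6.84216e+30 kg; R = 8.78 * 6.957e8 m = 6.108246e+09 m. v_esc = sqrt(2GM/R) = sqrt(2 * 6.674e-11 * 6.84216e+30 / 6.108246e+09) = 386675.3188

386675.3188 m/s


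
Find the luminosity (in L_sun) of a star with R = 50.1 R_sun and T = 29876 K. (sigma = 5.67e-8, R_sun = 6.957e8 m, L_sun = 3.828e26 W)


R = 50.1 * 6.957e8 m = 3.485457e+10 m. L = 4*pi*R^2*sigma*T^4 = 4*pi*(3.485457e+10)^2 * 5.67e-8 * 29876^4 = 6.896078308e+32 W. L/L_sun = 6.896078308e+32 / 3.828e26 = 1.801e+06

1.801e+06 L_sun


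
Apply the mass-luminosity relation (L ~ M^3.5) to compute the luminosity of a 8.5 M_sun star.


L/L_sun = (M/M_sun)^3.5 = 8.5^3.5 = 1790.4667

1790.4667 L_sun


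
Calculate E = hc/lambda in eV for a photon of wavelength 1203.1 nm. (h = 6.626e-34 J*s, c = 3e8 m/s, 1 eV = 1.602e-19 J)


E = hc/lambda = 6.626e-34 * 3e8 / 1.203e-06 = 1.652e-19 J = 1.0314 eV

1.0314 eV


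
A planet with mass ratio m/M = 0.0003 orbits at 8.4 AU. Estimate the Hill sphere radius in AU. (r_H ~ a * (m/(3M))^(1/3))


r_H = a * (m/3M)^(1/3) = 8.4 * (0.0003/3)^(1/3) = 0.3899

0.3899 AU


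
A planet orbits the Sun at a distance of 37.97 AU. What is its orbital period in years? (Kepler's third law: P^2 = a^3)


P = a^(3/2) = 37.97^1.5 = 233.9704

233.9704 years


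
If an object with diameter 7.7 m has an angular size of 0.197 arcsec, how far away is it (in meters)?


D = size / theta_rad, theta_rad = 0.197 * pi/(180*3600) = 9.551e-07, D = 8.062e+06

8.062e+06 m


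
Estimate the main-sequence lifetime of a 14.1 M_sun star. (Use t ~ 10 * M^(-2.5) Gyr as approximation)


t = 10 * M^(-2.5) = 10 * 14.1^(-2.5) = 0.0134

0.0134 Gyr


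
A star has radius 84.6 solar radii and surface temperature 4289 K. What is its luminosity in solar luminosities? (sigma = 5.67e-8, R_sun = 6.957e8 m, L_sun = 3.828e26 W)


R = 84.6 * 6.957e8 m = 5.885622e+10 m. L = 4*pi*R^2*sigma*T^4 = 4*pi*(5.885622e+10)^2 * 5.67e-8 * 4289^4 = 8.352218373e+29 W. L/L_sun = 8.352218373e+29 / 3.828e26 = 2181.8752

2181.8752 L_sun


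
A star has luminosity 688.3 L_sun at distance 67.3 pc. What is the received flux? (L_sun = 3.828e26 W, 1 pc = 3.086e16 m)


F = L / (4*pi*d^2) = 2.635e+29 / (4*pi*(2.077e+18)^2) = 4.861e-09

4.861e-09 W/m^2


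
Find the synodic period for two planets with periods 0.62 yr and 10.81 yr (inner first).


1/P_syn = |1/P1 - 1/P2| = |1/0.62 - 1/10.81| => P_syn = 0.6577

0.6577 years


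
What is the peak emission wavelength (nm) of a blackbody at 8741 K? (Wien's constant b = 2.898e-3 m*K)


lam_max = b / T = 2.898e-3 / 8741 = 3.315e-07 m = 331.541 nm

331.541 nm


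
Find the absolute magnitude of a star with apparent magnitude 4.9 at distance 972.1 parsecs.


M = m - 5*log10(d) + 5 = 4.9 - 5*log10(972.1) + 5 = -5.0386

-5.0386


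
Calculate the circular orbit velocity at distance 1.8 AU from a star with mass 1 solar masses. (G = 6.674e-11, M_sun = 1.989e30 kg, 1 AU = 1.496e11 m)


v = sqrt(GM/r) = sqrt(6.674e-11 * 1.989e+30 / 2.693e+11) = 22202.8356

22202.8356 m/s


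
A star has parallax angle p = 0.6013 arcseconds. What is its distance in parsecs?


d = 1/p = 1/0.6013 = 1.6631

1.6631 pc


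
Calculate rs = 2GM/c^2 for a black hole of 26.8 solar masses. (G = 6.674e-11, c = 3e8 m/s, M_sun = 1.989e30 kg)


M = 26.8 * 1.989e30 kg = 5.33052e+31 kg. rs = 2GM/c^2 = 2 * 6.674e-11 * 5.33052e+31 / (3e8)^2 = 79057.5344

79057.5344 m


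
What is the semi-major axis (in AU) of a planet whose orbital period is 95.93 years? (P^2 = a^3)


a = P^(2/3) = 95.93^(2/3) = 20.9557

20.9557 AU


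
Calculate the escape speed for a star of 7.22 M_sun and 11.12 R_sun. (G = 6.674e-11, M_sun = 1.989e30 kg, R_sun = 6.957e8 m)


M = 7.22 * 1.989e30 kg = 1.436058e+31 kg; R = 11.12 * 6.957e8 m = 7.736184e+09 m. v_esc = sqrt(2GM/R) = sqrt(2 * 6.674e-11 * 1.436058e+31 / 7.736184e+09) = 497772.2641

497772.2641 m/s


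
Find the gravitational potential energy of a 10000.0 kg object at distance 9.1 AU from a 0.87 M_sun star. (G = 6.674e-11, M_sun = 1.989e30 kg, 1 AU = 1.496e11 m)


M = 0.87 * 1.989e30 kg = 1.73043e+30 kg; r = 9.1 AU * 1.496e11 m/AU = 1.36136e+12 m. U = -GM*m/r = -(6.674e-11 * 1.73043e+30 * 10000.0) / 1.36136e+12 = -8.483e+11

-8.483e+11 J


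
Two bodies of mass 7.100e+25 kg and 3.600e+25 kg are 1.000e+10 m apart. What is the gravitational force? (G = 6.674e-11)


F = G*m1*m2/r^2 = 6.674e-11 * 7.100e+25 * 3.600e+25 / (1.000e+10)^2 = 6.674e-11 * 2.556e+51 / 1.000e+20 = 1.706e+21

1.706e+21 N


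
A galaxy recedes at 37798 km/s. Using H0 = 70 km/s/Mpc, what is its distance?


d = v / H0 = 37798 / 70 = 539.9714

539.9714 Mpc


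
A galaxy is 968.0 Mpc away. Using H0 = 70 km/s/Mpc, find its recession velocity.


v = H0 * d = 70 * 968.0 = 67760.0

67760.0 km/s


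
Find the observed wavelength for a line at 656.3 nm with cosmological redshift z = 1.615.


lam_obs = lam_emit * (1 + z) = 656.3 * (1 + 1.615) = 1716.2245

1716.2245 nm


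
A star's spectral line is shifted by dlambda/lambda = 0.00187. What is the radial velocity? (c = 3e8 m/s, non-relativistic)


v = (dlambda/lambda) * c = 0.00187 * 3e8 = 561000.0

561000.0 m/s


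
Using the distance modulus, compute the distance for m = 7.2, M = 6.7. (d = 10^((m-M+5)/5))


d = 10^((m - M + 5)/5) = 10^((7.2 - 6.7 + 5)/5) = 12.5893

12.5893 pc


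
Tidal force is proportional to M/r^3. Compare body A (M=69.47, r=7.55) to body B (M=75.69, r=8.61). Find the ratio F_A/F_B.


Ratio = (M1/r1^3) / (M2/r2^3) = (69.47/7.55^3) / (75.69/8.61^3) = 1.3612

1.3612


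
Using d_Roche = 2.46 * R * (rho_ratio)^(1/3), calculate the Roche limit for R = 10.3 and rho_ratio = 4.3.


d_Roche = 2.46 * 10.3 * 4.3^(1/3) = 41.203

41.203


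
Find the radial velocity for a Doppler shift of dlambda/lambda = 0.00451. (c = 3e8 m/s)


v = (dlambda/lambda) * c = 0.00451 * 3e8 = 1.353e+06

1.353e+06 m/s


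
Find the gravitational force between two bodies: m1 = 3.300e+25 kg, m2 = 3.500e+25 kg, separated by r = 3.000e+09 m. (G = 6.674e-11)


F = G*m1*m2/r^2 = 6.674e-11 * 3.300e+25 * 3.500e+25 / (3.000e+09)^2 = 6.674e-11 * 1.155e+51 / 9.000e+18 = 8.565e+21

8.565e+21 N


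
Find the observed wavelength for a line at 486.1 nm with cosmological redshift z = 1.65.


lam_obs = lam_emit * (1 + z) = 486.1 * (1 + 1.65) = 1288.165

1288.165 nm


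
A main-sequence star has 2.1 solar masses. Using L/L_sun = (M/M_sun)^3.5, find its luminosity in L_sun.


L/L_sun = (M/M_sun)^3.5 = 2.1^3.5 = 13.4205

13.4205 L_sun


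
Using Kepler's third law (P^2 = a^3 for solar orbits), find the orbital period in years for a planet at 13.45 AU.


P = a^(3/2) = 13.45^1.5 = 49.3269

49.3269 years


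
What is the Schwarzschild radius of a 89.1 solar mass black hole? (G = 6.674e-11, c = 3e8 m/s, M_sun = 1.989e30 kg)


M = 89.1 * 1.989e30 kg = 1.772199e+32 kg. rs = 2GM/c^2 = 2 * 6.674e-11 * 1.772199e+32 / (3e8)^2 = 262836.8028

262836.8028 m


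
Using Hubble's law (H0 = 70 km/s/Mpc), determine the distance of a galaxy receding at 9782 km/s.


d = v / H0 = 9782 / 70 = 139.7429

139.7429 Mpc


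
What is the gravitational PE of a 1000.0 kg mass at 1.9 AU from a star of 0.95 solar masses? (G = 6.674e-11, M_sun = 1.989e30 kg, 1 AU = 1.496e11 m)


M = 0.95 * 1.989e30 kg = 1.88955e+30 kg; r = 1.9 AU * 1.496e11 m/AU = 2.8424e+11 m. U = -GM*m/r = -(6.674e-11 * 1.88955e+30 * 1000.0) / 2.8424e+11 = -4.437e+11

-4.437e+11 J


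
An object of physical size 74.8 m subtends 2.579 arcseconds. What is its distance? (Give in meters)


D = size / theta_rad, theta_rad = 2.579 * pi/(180*3600) = 1.250e-05, D = 5.982e+06

5.982e+06 m


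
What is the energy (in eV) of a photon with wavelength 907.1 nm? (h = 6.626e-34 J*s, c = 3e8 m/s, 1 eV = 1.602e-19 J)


E = hc/lambda = 6.626e-34 * 3e8 / 9.071e-07 = 2.191e-19 J = 1.3679 eV

1.3679 eV


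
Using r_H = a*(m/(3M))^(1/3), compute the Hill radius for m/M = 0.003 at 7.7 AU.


r_H = a * (m/3M)^(1/3) = 7.7 * (0.003/3)^(1/3) = 0.77

0.77 AU


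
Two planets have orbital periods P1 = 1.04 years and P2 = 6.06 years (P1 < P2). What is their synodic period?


1/P_syn = |1/P1 - 1/P2| = |1/1.04 - 1/6.06| => P_syn = 1.2555

1.2555 years


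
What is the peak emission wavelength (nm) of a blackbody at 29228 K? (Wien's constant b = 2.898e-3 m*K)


lam_max = b / T = 2.898e-3 / 29228 = 9.915e-08 m = 99.1515 nm

99.1515 nm


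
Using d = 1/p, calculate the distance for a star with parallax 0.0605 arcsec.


d = 1/p = 1/0.0605 = 16.5289

16.5289 pc


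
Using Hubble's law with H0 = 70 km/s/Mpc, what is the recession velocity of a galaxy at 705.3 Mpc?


v = H0 * d = 70 * 705.3 = 49371.0

49371.0 km/s


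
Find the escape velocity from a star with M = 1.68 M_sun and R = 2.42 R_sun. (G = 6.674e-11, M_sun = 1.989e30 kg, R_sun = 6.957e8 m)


M = 1.68 * 1.989e30 kg = 3.34152e+30 kg; R = 2.42 * 6.957e8 m = 1.683594e+09 m. v_esc = sqrt(2GM/R) = sqrt(2 * 6.674e-11 * 3.34152e+30 / 1.683594e+09) = 514708.6261

514708.6261 m/s


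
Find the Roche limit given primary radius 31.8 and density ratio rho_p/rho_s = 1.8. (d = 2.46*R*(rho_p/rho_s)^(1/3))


d_Roche = 2.46 * 31.8 * 1.8^(1/3) = 95.1597

95.1597


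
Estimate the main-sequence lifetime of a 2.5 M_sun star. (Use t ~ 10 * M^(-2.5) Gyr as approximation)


t = 10 * M^(-2.5) = 10 * 2.5^(-2.5) = 1.0119

1.0119 Gyr


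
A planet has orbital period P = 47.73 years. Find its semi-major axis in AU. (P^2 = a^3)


a = P^(2/3) = 47.73^(2/3) = 13.1581

13.1581 AU


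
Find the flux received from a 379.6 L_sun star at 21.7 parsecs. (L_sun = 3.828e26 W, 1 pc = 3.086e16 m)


F = L / (4*pi*d^2) = 1.453e+29 / (4*pi*(6.697e+17)^2) = 2.579e-08

2.579e-08 W/m^2


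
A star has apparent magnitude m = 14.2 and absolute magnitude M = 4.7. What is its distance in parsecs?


d = 10^((m - M + 5)/5) = 10^((14.2 - 4.7 + 5)/5) = 794.3282

794.3282 pc


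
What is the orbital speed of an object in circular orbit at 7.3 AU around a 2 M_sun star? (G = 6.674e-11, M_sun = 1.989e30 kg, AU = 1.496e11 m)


v = sqrt(GM/r) = sqrt(6.674e-11 * 3.978e+30 / 1.092e+12) = 15591.8721

15591.8721 m/s


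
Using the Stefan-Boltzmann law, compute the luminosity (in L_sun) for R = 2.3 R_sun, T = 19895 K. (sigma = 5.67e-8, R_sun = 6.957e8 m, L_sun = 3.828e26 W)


R = 2.3 * 6.957e8 m = 1.60011e+09 m. L = 4*pi*R^2*sigma*T^4 = 4*pi*(1.60011e+09)^2 * 5.67e-8 * 19895^4 = 2.85804048e+29 W. L/L_sun = 2.85804048e+29 / 3.828e26 = 746.6145

746.6145 L_sun


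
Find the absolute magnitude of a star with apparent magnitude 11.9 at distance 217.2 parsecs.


M = m - 5*log10(d) + 5 = 11.9 - 5*log10(217.2) + 5 = 5.2157

5.2157


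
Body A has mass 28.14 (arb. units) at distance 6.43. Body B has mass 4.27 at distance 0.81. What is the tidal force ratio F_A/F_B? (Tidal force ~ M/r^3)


Ratio = (M1/r1^3) / (M2/r2^3) = (28.14/6.43^3) / (4.27/0.81^3) = 0.0132

0.0132


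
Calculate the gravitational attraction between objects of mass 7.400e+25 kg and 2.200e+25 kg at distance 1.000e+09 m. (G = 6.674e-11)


F = G*m1*m2/r^2 = 6.674e-11 * 7.400e+25 * 2.200e+25 / (1.000e+09)^2 = 6.674e-11 * 1.628e+51 / 1.000e+18 = 1.087e+23

1.087e+23 N


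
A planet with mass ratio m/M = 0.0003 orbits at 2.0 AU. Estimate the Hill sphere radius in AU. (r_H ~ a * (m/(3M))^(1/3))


r_H = a * (m/3M)^(1/3) = 2.0 * (0.0003/3)^(1/3) = 0.0928

0.0928 AU


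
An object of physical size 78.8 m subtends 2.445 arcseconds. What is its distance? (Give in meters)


D = size / theta_rad, theta_rad = 2.445 * pi/(180*3600) = 1.185e-05, D = 6.648e+06

6.648e+06 m


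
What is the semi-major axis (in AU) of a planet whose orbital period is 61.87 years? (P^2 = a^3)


a = P^(2/3) = 61.87^(2/3) = 15.643

15.643 AU


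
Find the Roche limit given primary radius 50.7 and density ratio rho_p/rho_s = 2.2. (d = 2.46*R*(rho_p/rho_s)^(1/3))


d_Roche = 2.46 * 50.7 * 2.2^(1/3) = 162.2124

162.2124


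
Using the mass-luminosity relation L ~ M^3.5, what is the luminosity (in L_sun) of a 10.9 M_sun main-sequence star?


L/L_sun = (M/M_sun)^3.5 = 10.9^3.5 = 4275.5574

4275.5574 L_sun


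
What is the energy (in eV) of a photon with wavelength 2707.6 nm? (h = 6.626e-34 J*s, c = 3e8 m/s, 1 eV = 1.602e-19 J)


E = hc/lambda = 6.626e-34 * 3e8 / 2.708e-06 = 7.342e-20 J = 0.4583 eV

0.4583 eV


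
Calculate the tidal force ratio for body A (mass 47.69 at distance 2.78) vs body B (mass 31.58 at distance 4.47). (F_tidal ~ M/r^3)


Ratio = (M1/r1^3) / (M2/r2^3) = (47.69/2.78^3) / (31.58/4.47^3) = 6.2777

6.2777


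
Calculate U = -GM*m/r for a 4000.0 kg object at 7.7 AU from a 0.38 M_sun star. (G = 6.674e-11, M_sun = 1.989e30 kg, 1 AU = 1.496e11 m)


M = 0.38 * 1.989e30 kg = 7.5582e+29 kg; r = 7.7 AU * 1.496e11 m/AU = 1.15192e+12 m. U = -GM*m/r = -(6.674e-11 * 7.5582e+29 * 4000.0) / 1.15192e+12 = -1.752e+11

-1.752e+11 J


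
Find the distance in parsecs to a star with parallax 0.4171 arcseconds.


d = 1/p = 1/0.4171 = 2.3975

2.3975 pc


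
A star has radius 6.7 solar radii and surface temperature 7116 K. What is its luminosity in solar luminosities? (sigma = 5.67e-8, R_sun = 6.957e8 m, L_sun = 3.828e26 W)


R = 6.7 * 6.957e8 m = 4.66119e+09 m. L = 4*pi*R^2*sigma*T^4 = 4*pi*(4.66119e+09)^2 * 5.67e-8 * 7116^4 = 3.969449605e+28 W. L/L_sun = 3.969449605e+28 / 3.828e26 = 103.6951

103.6951 L_sun


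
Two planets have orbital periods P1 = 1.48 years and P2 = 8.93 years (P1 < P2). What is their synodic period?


1/P_syn = |1/P1 - 1/P2| = |1/1.48 - 1/8.93| => P_syn = 1.774

1.774 years


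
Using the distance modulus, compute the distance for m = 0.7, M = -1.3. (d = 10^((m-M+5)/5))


d = 10^((m - M + 5)/5) = 10^((0.7 - -1.3 + 5)/5) = 25.1189

25.1189 pc


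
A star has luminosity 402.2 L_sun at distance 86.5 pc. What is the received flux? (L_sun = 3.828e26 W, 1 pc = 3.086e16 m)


F = L / (4*pi*d^2) = 1.540e+29 / (4*pi*(2.669e+18)^2) = 1.719e-09

1.719e-09 W/m^2


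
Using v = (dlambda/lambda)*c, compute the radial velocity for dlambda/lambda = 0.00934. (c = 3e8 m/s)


v = (dlambda/lambda) * c = 0.00934 * 3e8 = 2.802e+06

2.802e+06 m/s


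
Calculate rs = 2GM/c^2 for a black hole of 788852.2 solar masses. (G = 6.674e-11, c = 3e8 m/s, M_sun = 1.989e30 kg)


M = 788852.2 * 1.989e30 kg = 1.569027026e+36 kg. rs = 2GM/c^2 = 2 * 6.674e-11 * 1.569027026e+36 / (3e8)^2 = 2.327e+09

2.327e+09 m


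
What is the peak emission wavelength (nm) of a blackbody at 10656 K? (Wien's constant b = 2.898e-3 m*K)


lam_max = b / T = 2.898e-3 / 10656 = 2.720e-07 m = 271.9595 nm

271.9595 nm


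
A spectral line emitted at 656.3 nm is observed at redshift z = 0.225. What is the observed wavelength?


lam_obs = lam_emit * (1 + z) = 656.3 * (1 + 0.225) = 803.9675

803.9675 nm


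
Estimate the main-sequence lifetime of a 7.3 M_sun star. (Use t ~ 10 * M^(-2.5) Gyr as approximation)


t = 10 * M^(-2.5) = 10 * 7.3^(-2.5) = 0.0695

0.0695 Gyr


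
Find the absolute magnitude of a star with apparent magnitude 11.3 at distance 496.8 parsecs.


M = m - 5*log10(d) + 5 = 11.3 - 5*log10(496.8) + 5 = 2.8191

2.8191


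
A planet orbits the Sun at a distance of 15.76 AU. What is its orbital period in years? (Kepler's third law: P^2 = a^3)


P = a^(3/2) = 15.76^1.5 = 62.5654

62.5654 years


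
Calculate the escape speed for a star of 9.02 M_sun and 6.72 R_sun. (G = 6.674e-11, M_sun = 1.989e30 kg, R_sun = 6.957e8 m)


M = 9.02 * 1.989e30 kg = 1.794078e+31 kg; R = 6.72 * 6.957e8 m = 4.675104e+09 m. v_esc = sqrt(2GM/R) = sqrt(2 * 6.674e-11 * 1.794078e+31 / 4.675104e+09) = 715703.4672

715703.4672 m/s


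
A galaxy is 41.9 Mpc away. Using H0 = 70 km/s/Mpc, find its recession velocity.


v = H0 * d = 70 * 41.9 = 2933.0

2933.0 km/s


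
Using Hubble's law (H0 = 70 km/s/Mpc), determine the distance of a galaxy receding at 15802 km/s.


d = v / H0 = 15802 / 70 = 225.7429

225.7429 Mpc


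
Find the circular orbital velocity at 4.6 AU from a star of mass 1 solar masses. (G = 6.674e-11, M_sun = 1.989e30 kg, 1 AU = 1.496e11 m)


v = sqrt(GM/r) = sqrt(6.674e-11 * 1.989e+30 / 6.882e+11) = 13888.8338

13888.8338 m/s


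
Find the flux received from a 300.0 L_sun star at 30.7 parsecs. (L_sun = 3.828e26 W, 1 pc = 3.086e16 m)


F = L / (4*pi*d^2) = 1.148e+29 / (4*pi*(9.474e+17)^2) = 1.018e-08

1.018e-08 W/m^2


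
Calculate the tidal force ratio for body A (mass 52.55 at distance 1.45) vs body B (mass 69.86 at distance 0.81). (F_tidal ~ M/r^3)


Ratio = (M1/r1^3) / (M2/r2^3) = (52.55/1.45^3) / (69.86/0.81^3) = 0.1311

0.1311


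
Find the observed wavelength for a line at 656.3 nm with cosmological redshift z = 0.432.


lam_obs = lam_emit * (1 + z) = 656.3 * (1 + 0.432) = 939.8216

939.8216 nm


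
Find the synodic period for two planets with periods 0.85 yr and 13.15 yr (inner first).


1/P_syn = |1/P1 - 1/P2| = |1/0.85 - 1/13.15| => P_syn = 0.9087

0.9087 years


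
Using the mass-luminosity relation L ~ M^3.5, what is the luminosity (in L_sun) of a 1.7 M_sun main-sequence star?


L/L_sun = (M/M_sun)^3.5 = 1.7^3.5 = 6.4058

6.4058 L_sun


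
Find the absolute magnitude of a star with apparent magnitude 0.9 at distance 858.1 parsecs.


M = m - 5*log10(d) + 5 = 0.9 - 5*log10(858.1) + 5 = -8.7677

-8.7677


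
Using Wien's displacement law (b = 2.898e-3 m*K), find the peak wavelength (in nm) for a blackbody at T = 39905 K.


lam_max = b / T = 2.898e-3 / 39905 = 7.262e-08 m = 72.6225 nm

72.6225 nm


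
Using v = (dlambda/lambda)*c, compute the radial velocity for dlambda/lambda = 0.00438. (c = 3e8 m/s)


v = (dlambda/lambda) * c = 0.00438 * 3e8 = 1.314e+06

1.314e+06 m/s


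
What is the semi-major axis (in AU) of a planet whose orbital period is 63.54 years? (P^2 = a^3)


a = P^(2/3) = 63.54^(2/3) = 15.9232

15.9232 AU


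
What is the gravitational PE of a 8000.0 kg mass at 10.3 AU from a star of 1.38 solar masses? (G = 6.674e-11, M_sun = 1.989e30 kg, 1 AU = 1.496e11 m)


M = 1.38 * 1.989e30 kg = 2.74482e+30 kg; r = 10.3 AU * 1.496e11 m/AU = 1.54088e+12 m. U = -GM*m/r = -(6.674e-11 * 2.74482e+30 * 8000.0) / 1.54088e+12 = -9.511e+11

-9.511e+11 J


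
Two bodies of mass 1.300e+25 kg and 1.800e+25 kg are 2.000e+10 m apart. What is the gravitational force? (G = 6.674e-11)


F = G*m1*m2/r^2 = 6.674e-11 * 1.300e+25 * 1.800e+25 / (2.000e+10)^2 = 6.674e-11 * 2.340e+50 / 4.000e+20 = 3.904e+19

3.904e+19 N


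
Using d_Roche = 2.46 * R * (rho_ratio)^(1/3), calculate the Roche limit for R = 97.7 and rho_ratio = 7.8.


d_Roche = 2.46 * 97.7 * 7.8^(1/3) = 476.6444

476.6444


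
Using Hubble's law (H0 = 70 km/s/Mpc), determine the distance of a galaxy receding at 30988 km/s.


d = v / H0 = 30988 / 70 = 442.6857

442.6857 Mpc


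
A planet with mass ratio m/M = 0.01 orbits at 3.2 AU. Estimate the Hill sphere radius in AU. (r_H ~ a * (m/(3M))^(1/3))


r_H = a * (m/3M)^(1/3) = 3.2 * (0.01/3)^(1/3) = 0.478

0.478 AU


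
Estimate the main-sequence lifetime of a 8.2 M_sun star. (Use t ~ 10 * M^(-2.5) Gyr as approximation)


t = 10 * M^(-2.5) = 10 * 8.2^(-2.5) = 0.0519

0.0519 Gyr


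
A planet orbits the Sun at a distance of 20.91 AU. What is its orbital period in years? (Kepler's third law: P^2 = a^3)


P = a^(3/2) = 20.91^1.5 = 95.6161

95.6161 years


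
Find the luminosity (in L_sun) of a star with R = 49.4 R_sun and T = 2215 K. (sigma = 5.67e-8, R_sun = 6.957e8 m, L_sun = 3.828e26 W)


R = 49.4 * 6.957e8 m = 3.436758e+10 m. L = 4*pi*R^2*sigma*T^4 = 4*pi*(3.436758e+10)^2 * 5.67e-8 * 2215^4 = 2.025749544e+28 W. L/L_sun = 2.025749544e+28 / 3.828e26 = 52.9193

52.9193 L_sun


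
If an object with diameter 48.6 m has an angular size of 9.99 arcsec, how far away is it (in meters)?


D = size / theta_rad, theta_rad = 9.99 * pi/(180*3600) = 4.843e-05, D = 1.003e+06

1.003e+06 m


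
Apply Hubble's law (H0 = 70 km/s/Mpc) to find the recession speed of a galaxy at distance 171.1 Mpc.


v = H0 * d = 70 * 171.1 = 11977.0

11977.0 km/s


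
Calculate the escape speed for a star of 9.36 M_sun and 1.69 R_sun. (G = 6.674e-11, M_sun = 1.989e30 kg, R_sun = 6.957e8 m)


M = 9.36 * 1.989e30 kg = 1.861704e+31 kg; R = 1.69 * 6.957e8 m = 1.175733e+09 m. v_esc = sqrt(2GM/R) = sqrt(2 * 6.674e-11 * 1.861704e+31 / 1.175733e+09) = 1.454e+06

1.454e+06 m/s


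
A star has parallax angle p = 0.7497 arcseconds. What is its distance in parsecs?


d = 1/p = 1/0.7497 = 1.3339

1.3339 pc


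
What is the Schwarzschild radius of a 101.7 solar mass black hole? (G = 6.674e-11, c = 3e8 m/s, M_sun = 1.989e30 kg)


M = 101.7 * 1.989e30 kg = 2.022813e+32 kg. rs = 2GM/c^2 = 2 * 6.674e-11 * 2.022813e+32 / (3e8)^2 = 300005.6436

300005.6436 m


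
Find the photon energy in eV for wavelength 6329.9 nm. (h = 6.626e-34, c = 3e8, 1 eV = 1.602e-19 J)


E = hc/lambda = 6.626e-34 * 3e8 / 6.330e-06 = 3.140e-20 J = 0.196 eV

0.196 eV


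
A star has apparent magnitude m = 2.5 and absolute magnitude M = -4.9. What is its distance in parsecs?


d = 10^((m - M + 5)/5) = 10^((2.5 - -4.9 + 5)/5) = 301.9952

301.9952 pc


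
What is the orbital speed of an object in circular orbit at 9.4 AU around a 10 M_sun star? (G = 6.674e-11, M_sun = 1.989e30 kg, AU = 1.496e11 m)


v = sqrt(GM/r) = sqrt(6.674e-11 * 1.989e+31 / 1.406e+12) = 30724.2131

30724.2131 m/s


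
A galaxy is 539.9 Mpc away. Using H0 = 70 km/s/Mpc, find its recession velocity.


v = H0 * d = 70 * 539.9 = 37793.0

37793.0 km/s


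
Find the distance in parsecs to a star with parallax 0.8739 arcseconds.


d = 1/p = 1/0.8739 = 1.1443

1.1443 pc


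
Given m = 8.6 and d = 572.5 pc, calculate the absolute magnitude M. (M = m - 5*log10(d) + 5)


M = m - 5*log10(d) + 5 = 8.6 - 5*log10(572.5) + 5 = -0.1889

-0.1889


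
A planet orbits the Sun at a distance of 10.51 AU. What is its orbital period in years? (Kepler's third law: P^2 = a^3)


P = a^(3/2) = 10.51^1.5 = 34.0725

34.0725 years


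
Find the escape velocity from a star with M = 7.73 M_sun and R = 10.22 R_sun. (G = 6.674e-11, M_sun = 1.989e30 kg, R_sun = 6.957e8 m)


M = 7.73 * 1.989e30 kg = 1.537497e+31 kg; R = 10.22 * 6.957e8 m = 7.110054e+09 m. v_esc = sqrt(2GM/R) = sqrt(2 * 6.674e-11 * 1.537497e+31 / 7.110054e+09) = 537252.9241

537252.9241 m/s


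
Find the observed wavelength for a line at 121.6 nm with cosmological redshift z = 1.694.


lam_obs = lam_emit * (1 + z) = 121.6 * (1 + 1.694) = 327.5904

327.5904 nm


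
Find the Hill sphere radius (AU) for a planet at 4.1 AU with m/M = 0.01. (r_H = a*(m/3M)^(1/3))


r_H = a * (m/3M)^(1/3) = 4.1 * (0.01/3)^(1/3) = 0.6125

0.6125 AU


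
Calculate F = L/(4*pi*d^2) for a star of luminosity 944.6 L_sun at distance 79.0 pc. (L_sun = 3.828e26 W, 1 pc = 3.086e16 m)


F = L / (4*pi*d^2) = 3.616e+29 / (4*pi*(2.438e+18)^2) = 4.841e-09

4.841e-09 W/m^2


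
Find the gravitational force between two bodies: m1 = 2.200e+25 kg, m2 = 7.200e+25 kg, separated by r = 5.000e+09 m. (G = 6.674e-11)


F = G*m1*m2/r^2 = 6.674e-11 * 2.200e+25 * 7.200e+25 / (5.000e+09)^2 = 6.674e-11 * 1.584e+51 / 2.500e+19 = 4.229e+21

4.229e+21 N


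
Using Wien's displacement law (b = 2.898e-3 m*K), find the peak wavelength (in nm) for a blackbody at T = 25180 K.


lam_max = b / T = 2.898e-3 / 25180 = 1.151e-07 m = 115.0913 nm

115.0913 nm


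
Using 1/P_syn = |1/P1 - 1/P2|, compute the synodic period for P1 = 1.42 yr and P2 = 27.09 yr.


1/P_syn = |1/P1 - 1/P2| = |1/1.42 - 1/27.09| => P_syn = 1.4986

1.4986 years


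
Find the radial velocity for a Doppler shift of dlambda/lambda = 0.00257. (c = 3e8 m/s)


v = (dlambda/lambda) * c = 0.00257 * 3e8 = 771000.0

771000.0 m/s


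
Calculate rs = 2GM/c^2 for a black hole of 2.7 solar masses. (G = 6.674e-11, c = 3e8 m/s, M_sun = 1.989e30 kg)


M = 2.7 * 1.989e30 kg = 5.3703e+30 kg. rs = 2GM/c^2 = 2 * 6.674e-11 * 5.3703e+30 / (3e8)^2 = 7964.7516

7964.7516 m


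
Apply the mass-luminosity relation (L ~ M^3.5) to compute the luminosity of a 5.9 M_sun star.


L/L_sun = (M/M_sun)^3.5 = 5.9^3.5 = 498.8639

498.8639 L_sun


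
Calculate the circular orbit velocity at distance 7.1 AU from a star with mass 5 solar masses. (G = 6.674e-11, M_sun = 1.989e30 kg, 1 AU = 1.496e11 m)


v = sqrt(GM/r) = sqrt(6.674e-11 * 9.945e+30 / 1.062e+12) = 24997.7272

24997.7272 m/s


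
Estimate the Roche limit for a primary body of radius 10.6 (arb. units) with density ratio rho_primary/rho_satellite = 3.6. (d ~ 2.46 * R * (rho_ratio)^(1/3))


d_Roche = 2.46 * 10.6 * 3.6^(1/3) = 39.9646

39.9646


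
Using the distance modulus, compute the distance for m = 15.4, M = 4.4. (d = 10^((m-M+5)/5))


d = 10^((m - M + 5)/5) = 10^((15.4 - 4.4 + 5)/5) = 1584.8932

1584.8932 pc


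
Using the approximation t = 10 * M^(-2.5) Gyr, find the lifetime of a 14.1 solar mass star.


t = 10 * M^(-2.5) = 10 * 14.1^(-2.5) = 0.0134

0.0134 Gyr


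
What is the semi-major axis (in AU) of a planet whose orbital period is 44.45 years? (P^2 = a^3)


a = P^(2/3) = 44.45^(2/3) = 12.5482

12.5482 AU


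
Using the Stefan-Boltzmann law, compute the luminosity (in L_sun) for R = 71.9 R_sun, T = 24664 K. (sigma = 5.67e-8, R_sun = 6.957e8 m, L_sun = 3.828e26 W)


R = 71.9 * 6.957e8 m = 5.002083e+10 m. L = 4*pi*R^2*sigma*T^4 = 4*pi*(5.002083e+10)^2 * 5.67e-8 * 24664^4 = 6.59703453e+32 W. L/L_sun = 6.59703453e+32 / 3.828e26 = 1.723e+06

1.723e+06 L_sun


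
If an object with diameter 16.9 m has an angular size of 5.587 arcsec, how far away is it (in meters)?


D = size / theta_rad, theta_rad = 5.587 * pi/(180*3600) = 2.709e-05, D = 623926.1188

623926.1188 m


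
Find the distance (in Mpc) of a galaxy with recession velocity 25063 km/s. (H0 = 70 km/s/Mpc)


d = v / H0 = 25063 / 70 = 358.0429

358.0429 Mpc


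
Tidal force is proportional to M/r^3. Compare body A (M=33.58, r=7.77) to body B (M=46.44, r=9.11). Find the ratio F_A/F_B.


Ratio = (M1/r1^3) / (M2/r2^3) = (33.58/7.77^3) / (46.44/9.11^3) = 1.1654

1.1654


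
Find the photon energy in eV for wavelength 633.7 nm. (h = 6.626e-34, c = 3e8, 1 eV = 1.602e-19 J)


E = hc/lambda = 6.626e-34 * 3e8 / 6.337e-07 = 3.137e-19 J = 1.9581 eV

1.9581 eV


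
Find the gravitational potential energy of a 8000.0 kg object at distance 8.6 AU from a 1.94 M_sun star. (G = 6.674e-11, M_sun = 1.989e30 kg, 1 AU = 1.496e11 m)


M = 1.94 * 1.989e30 kg = 3.85866e+30 kg; r = 8.6 AU * 1.496e11 m/AU = 1.28656e+12 m. U = -GM*m/r = -(6.674e-11 * 3.85866e+30 * 8000.0) / 1.28656e+12 = -1.601e+12

-1.601e+12 J


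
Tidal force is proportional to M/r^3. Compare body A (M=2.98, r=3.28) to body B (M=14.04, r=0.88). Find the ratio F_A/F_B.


Ratio = (M1/r1^3) / (M2/r2^3) = (2.98/3.28^3) / (14.04/0.88^3) = 0.0041

0.0041


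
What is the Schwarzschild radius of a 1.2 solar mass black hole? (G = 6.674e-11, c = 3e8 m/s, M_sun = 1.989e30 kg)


M = 1.2 * 1.989e30 kg = 2.3868e+30 kg. rs = 2GM/c^2 = 2 * 6.674e-11 * 2.3868e+30 / (3e8)^2 = 3539.8896

3539.8896 m


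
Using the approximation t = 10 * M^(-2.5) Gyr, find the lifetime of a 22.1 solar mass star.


t = 10 * M^(-2.5) = 10 * 22.1^(-2.5) = 0.0044

0.0044 Gyr


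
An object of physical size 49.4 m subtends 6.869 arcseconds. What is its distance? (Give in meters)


D = size / theta_rad, theta_rad = 6.869 * pi/(180*3600) = 3.330e-05, D = 1.483e+06

1.483e+06 m


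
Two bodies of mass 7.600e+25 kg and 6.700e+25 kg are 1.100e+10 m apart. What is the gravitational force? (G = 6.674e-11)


F = G*m1*m2/r^2 = 6.674e-11 * 7.600e+25 * 6.700e+25 / (1.100e+10)^2 = 6.674e-11 * 5.092e+51 / 1.210e+20 = 2.809e+21

2.809e+21 N


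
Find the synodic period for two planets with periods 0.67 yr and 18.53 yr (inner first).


1/P_syn = |1/P1 - 1/P2| = |1/0.67 - 1/18.53| => P_syn = 0.6951

0.6951 years


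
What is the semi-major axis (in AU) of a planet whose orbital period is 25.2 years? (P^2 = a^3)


a = P^(2/3) = 25.2^(2/3) = 8.5954

8.5954 AU


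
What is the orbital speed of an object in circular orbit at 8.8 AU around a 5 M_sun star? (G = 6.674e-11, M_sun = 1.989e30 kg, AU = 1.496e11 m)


v = sqrt(GM/r) = sqrt(6.674e-11 * 9.945e+30 / 1.316e+12) = 22453.7231

22453.7231 m/s


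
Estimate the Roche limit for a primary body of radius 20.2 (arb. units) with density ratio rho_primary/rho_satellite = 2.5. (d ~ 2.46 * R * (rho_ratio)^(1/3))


d_Roche = 2.46 * 20.2 * 2.5^(1/3) = 67.4424

67.4424


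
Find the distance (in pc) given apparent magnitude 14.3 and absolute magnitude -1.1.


d = 10^((m - M + 5)/5) = 10^((14.3 - -1.1 + 5)/5) = 12022.6443

12022.6443 pc


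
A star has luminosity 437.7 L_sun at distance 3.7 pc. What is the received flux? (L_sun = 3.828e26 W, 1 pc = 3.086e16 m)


F = L / (4*pi*d^2) = 1.676e+29 / (4*pi*(1.142e+17)^2) = 1.023e-06

1.023e-06 W/m^2


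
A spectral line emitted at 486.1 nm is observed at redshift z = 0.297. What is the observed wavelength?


lam_obs = lam_emit * (1 + z) = 486.1 * (1 + 0.297) = 630.4717

630.4717 nm


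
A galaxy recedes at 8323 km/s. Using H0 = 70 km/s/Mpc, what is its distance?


d = v / H0 = 8323 / 70 = 118.9

118.9 Mpc


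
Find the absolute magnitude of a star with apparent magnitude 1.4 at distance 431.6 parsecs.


M = m - 5*log10(d) + 5 = 1.4 - 5*log10(431.6) + 5 = -6.7754

-6.7754


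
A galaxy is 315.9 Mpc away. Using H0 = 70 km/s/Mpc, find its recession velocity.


v = H0 * d = 70 * 315.9 = 22113.0

22113.0 km/s


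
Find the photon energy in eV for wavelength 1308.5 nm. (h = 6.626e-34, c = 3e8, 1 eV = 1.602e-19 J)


E = hc/lambda = 6.626e-34 * 3e8 / 1.309e-06 = 1.519e-19 J = 0.9483 eV

0.9483 eV


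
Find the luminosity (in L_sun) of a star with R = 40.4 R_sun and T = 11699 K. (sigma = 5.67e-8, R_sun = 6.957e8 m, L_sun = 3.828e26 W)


R = 40.4 * 6.957e8 m = 2.810628e+10 m. L = 4*pi*R^2*sigma*T^4 = 4*pi*(2.810628e+10)^2 * 5.67e-8 * 11699^4 = 1.054373844e+31 W. L/L_sun = 1.054373844e+31 / 3.828e26 = 27543.7263

27543.7263 L_sun


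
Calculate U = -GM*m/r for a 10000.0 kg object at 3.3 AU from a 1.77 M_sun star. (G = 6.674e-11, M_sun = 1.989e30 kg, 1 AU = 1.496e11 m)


M = 1.77 * 1.989e30 kg = 3.52053e+30 kg; r = 3.3 AU * 1.496e11 m/AU = 4.9368e+11 m. U = -GM*m/r = -(6.674e-11 * 3.52053e+30 * 10000.0) / 4.9368e+11 = -4.759e+12

-4.759e+12 J


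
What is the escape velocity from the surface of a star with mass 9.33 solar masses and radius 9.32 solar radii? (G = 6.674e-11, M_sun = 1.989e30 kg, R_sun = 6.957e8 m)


M = 9.33 * 1.989e30 kg = 1.855737e+31 kg; R = 9.32 * 6.957e8 m = 6.483924e+09 m. v_esc = sqrt(2GM/R) = sqrt(2 * 6.674e-11 * 1.855737e+31 / 6.483924e+09) = 618083.791

618083.791 m/s


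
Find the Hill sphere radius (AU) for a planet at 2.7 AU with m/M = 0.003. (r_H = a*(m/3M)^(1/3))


r_H = a * (m/3M)^(1/3) = 2.7 * (0.003/3)^(1/3) = 0.27

0.27 AU


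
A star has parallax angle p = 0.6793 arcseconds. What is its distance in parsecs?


d = 1/p = 1/0.6793 = 1.4721

1.4721 pc


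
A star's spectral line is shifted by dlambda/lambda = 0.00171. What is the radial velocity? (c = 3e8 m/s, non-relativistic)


v = (dlambda/lambda) * c = 0.00171 * 3e8 = 513000.0

513000.0 m/s


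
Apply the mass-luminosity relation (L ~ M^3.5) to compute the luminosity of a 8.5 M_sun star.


L/L_sun = (M/M_sun)^3.5 = 8.5^3.5 = 1790.4667

1790.4667 L_sun


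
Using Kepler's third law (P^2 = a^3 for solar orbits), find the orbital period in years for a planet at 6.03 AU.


P = a^(3/2) = 6.03^1.5 = 14.8073

14.8073 years


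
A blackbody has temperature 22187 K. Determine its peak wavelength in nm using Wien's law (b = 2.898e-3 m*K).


lam_max = b / T = 2.898e-3 / 22187 = 1.306e-07 m = 130.617 nm

130.617 nm


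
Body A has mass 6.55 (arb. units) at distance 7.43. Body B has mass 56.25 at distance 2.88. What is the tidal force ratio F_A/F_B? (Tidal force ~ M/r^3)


Ratio = (M1/r1^3) / (M2/r2^3) = (6.55/7.43^3) / (56.25/2.88^3) = 0.0068

0.0068


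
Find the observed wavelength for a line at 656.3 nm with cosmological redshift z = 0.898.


lam_obs = lam_emit * (1 + z) = 656.3 * (1 + 0.898) = 1245.6574

1245.6574 nm


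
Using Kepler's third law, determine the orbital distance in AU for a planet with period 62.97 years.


a = P^(2/3) = 62.97^(2/3) = 15.8279

15.8279 AU


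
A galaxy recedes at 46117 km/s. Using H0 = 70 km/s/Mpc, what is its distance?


d = v / H0 = 46117 / 70 = 658.8143

658.8143 Mpc


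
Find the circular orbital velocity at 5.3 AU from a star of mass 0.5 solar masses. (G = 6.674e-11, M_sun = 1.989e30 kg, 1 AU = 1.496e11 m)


v = sqrt(GM/r) = sqrt(6.674e-11 * 9.945e+29 / 7.929e+11) = 9149.3821

9149.3821 m/s


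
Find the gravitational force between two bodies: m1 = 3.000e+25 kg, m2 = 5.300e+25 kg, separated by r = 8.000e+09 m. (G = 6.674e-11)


F = G*m1*m2/r^2 = 6.674e-11 * 3.000e+25 * 5.300e+25 / (8.000e+09)^2 = 6.674e-11 * 1.590e+51 / 6.400e+19 = 1.658e+21

1.658e+21 N


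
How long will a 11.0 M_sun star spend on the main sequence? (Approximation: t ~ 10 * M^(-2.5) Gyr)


t = 10 * M^(-2.5) = 10 * 11.0^(-2.5) = 0.0249

0.0249 Gyr


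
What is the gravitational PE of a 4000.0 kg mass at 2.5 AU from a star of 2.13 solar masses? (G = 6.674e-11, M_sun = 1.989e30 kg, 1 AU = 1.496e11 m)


M = 2.13 * 1.989e30 kg = 4.23657e+30 kg; r = 2.5 AU * 1.496e11 m/AU = 3.74e+11 m. U = -GM*m/r = -(6.674e-11 * 4.23657e+30 * 4000.0) / 3.74e+11 = -3.024e+12

-3.024e+12 J


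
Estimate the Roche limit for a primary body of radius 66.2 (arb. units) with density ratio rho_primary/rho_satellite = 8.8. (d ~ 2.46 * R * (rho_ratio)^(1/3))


d_Roche = 2.46 * 66.2 * 8.8^(1/3) = 336.2178

336.2178


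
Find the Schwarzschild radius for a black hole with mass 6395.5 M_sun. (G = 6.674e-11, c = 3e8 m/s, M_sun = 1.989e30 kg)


M = 6395.5 * 1.989e30 kg = 1.27206495e+34 kg. rs = 2GM/c^2 = 2 * 6.674e-11 * 1.27206495e+34 / (3e8)^2 = 1.887e+07

1.887e+07 m


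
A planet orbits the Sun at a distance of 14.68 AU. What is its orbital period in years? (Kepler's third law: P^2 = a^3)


P = a^(3/2) = 14.68^1.5 = 56.2457

56.2457 years


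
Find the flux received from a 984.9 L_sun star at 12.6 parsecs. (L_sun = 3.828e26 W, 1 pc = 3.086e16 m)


F = L / (4*pi*d^2) = 3.770e+29 / (4*pi*(3.888e+17)^2) = 1.984e-07

1.984e-07 W/m^2


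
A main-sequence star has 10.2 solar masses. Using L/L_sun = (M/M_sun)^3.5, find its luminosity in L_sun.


L/L_sun = (M/M_sun)^3.5 = 10.2^3.5 = 3389.2266

3389.2266 L_sun


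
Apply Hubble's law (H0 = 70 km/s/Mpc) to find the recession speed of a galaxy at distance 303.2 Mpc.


v = H0 * d = 70 * 303.2 = 21224.0

21224.0 km/s


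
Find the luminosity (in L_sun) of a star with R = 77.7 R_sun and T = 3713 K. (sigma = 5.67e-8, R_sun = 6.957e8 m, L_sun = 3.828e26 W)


R = 77.7 * 6.957e8 m = 5.405589e+10 m. L = 4*pi*R^2*sigma*T^4 = 4*pi*(5.405589e+10)^2 * 5.67e-8 * 3713^4 = 3.957115842e+29 W. L/L_sun = 3.957115842e+29 / 3.828e26 = 1033.7293

1033.7293 L_sun


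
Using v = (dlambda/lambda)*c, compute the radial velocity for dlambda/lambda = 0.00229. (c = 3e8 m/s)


v = (dlambda/lambda) * c = 0.00229 * 3e8 = 687000.0

687000.0 m/s


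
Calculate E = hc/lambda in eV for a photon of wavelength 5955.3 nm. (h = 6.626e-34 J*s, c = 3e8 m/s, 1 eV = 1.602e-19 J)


E = hc/lambda = 6.626e-34 * 3e8 / 5.955e-06 = 3.338e-20 J = 0.2084 eV

0.2084 eV


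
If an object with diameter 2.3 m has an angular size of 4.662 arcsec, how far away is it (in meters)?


D = size / theta_rad, theta_rad = 4.662 * pi/(180*3600) = 2.260e-05, D = 101760.8439

101760.8439 m


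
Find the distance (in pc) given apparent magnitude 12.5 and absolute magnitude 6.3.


d = 10^((m - M + 5)/5) = 10^((12.5 - 6.3 + 5)/5) = 173.7801

173.7801 pc


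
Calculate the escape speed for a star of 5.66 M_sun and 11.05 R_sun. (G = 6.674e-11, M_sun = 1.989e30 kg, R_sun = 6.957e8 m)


M = 5.66 * 1.989e30 kg = 1.125774e+31 kg; R = 11.05 * 6.957e8 m = 7.687485e+09 m. v_esc = sqrt(2GM/R) = sqrt(2 * 6.674e-11 * 1.125774e+31 / 7.687485e+09) = 442121.4294

442121.4294 m/s


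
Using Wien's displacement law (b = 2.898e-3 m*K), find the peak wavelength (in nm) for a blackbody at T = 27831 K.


lam_max = b / T = 2.898e-3 / 27831 = 1.041e-07 m = 104.1285 nm

104.1285 nm


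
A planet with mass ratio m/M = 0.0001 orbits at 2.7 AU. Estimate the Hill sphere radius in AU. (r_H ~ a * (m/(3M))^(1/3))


r_H = a * (m/3M)^(1/3) = 2.7 * (0.0001/3)^(1/3) = 0.0869

0.0869 AU


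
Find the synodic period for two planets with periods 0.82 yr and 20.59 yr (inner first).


1/P_syn = |1/P1 - 1/P2| = |1/0.82 - 1/20.59| => P_syn = 0.854

0.854 years


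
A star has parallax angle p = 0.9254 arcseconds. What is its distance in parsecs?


d = 1/p = 1/0.9254 = 1.0806

1.0806 pc


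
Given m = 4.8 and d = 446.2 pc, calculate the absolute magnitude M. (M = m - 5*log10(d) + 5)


M = m - 5*log10(d) + 5 = 4.8 - 5*log10(446.2) + 5 = -3.4476

-3.4476


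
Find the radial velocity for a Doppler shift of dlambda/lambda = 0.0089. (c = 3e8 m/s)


v = (dlambda/lambda) * c = 0.0089 * 3e8 = 2.670e+06

2.670e+06 m/s


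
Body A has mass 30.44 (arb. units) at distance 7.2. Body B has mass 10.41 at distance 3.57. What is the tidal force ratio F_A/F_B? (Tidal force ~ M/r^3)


Ratio = (M1/r1^3) / (M2/r2^3) = (30.44/7.2^3) / (10.41/3.57^3) = 0.3565

0.3565


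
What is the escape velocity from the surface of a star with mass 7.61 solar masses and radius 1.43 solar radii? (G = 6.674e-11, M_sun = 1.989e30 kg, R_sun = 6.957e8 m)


M = 7.61 * 1.989e30 kg = 1.513629e+31 kg; R = 1.43 * 6.957e8 m = 9.94851e+08 m. v_esc = sqrt(2GM/R) = sqrt(2 * 6.674e-11 * 1.513629e+31 / 9.94851e+08) = 1.425e+06

1.425e+06 m/s
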